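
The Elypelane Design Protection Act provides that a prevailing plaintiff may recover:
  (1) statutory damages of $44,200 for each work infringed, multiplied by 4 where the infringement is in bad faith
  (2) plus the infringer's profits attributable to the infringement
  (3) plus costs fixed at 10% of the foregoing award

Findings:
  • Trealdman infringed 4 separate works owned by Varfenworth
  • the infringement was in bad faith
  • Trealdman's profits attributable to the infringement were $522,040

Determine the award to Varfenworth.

Statutory damages: 4 × $44,200 = $176,800
Multiplied by 4: 4 × $176,800 = $707,200
Combined award: $707,200 + $522,040 = $1,229,240
Costs: 10% of $1,229,240 = $122,924
Award plus costs: $1,229,240 + $122,924 = $1,352,164

$1,352,164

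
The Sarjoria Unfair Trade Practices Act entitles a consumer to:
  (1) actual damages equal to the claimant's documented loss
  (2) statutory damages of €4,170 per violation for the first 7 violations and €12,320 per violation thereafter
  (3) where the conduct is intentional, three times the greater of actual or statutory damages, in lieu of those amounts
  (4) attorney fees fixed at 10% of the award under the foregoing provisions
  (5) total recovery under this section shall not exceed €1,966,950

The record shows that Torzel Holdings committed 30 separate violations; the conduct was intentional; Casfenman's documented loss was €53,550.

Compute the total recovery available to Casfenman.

Total recovery: €1,031,415

First 7 violations: 7 × €4,170 = €29,190
Remaining violations: (30 − 7) × €12,320 = €283,360
Statutory damages: €29,190 + €283,360 = €312,550
Greater of actual damages (€53,550) or statutory damages (€312,550): €312,550
Trebled: 3 × €312,550 = €937,650
Attorney fees: 10% of €937,650 = €93,765
Total before cap: €937,650 + €93,765 = €1,031,415
Cap at €1,966,950: €1,031,415 is within the cap, no reduction.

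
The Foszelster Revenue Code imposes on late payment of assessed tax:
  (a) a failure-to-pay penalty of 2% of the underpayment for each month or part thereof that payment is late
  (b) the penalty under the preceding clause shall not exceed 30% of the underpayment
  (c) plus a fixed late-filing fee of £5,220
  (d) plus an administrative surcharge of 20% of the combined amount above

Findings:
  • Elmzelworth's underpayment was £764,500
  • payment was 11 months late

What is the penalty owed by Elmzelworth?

£208,092

Accrued rate: 2% × 11 = 22%, capped at 30% → 22%
Failure-to-pay penalty: 22% of £764,500 = £168,190
Penalty before surcharge: £168,190 + £5,220 = £173,410
Administrative surcharge: 20% of £173,410 = £34,682
Total penalty: £173,410 + £34,682 = £208,092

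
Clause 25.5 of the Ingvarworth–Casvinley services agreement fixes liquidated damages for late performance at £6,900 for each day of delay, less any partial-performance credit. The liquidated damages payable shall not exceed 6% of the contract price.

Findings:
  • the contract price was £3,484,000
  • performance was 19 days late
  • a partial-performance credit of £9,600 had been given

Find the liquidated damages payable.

Per-day damages: 19 × £6,900 = £131,100
Less partial-performance credit: £131,100 − £9,600 = £121,500
Cap: 6% of £3,484,000 = £209,040
Cap at £209,040: £121,500 is within the cap, no reduction.

£121,500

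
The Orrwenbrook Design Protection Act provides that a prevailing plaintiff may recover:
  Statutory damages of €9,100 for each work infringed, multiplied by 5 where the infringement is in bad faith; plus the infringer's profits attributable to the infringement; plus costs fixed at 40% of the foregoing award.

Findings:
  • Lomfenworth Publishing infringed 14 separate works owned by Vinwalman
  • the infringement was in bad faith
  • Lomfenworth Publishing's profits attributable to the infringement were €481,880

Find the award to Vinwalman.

€1,566,432

Statutory damages: 14 × €9,100 = €127,400
Multiplied by 5: 5 × €127,400 = €637,000
Combined award: €637,000 + €481,880 = €1,118,880
Costs: 40% of €1,118,880 = €447,552
Award plus costs: €1,118,880 + €447,552 = €1,566,432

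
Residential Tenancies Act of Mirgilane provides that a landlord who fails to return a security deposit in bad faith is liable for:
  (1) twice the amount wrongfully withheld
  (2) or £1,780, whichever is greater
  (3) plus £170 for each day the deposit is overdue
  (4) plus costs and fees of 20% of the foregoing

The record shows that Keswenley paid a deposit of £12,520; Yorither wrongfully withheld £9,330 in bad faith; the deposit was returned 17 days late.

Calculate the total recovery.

£25,860

Doubled: 2 × £9,330 = £18,660
Minimum £1,780: £18,660 meets the minimum, no increase.
Late-return penalty: 17 × £170 = £2,890
Damages plus late penalty: £18,660 + £2,890 = £21,550
Costs and fees: 20% of £21,550 = £4,310
Total recovery: £21,550 + £4,310 = £25,860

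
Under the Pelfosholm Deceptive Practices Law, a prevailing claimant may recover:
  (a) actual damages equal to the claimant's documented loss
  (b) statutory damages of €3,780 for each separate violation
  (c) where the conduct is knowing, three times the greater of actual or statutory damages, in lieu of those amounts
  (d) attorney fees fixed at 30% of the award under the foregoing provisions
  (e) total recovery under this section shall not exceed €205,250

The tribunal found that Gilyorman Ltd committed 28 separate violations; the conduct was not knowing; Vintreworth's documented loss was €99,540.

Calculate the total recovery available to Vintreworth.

Total recovery: €205,250

Statutory damages: 28 × €3,780 = €105,840
Conduct not knowing: the in-lieu enhancement does not apply.
Actual plus statutory damages: €99,540 + €105,840 = €205,380
Attorney fees: 30% of €205,380 = €61,614
Total before cap: €205,380 + €61,614 = €266,994
Cap at €205,250: €266,994 exceeds the cap → €205,250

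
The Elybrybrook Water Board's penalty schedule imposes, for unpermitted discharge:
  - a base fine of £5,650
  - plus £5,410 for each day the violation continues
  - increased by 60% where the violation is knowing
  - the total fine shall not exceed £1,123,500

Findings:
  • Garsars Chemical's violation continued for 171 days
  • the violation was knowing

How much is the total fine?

£1,123,500

Per-day component: 171 × £5,410 = £925,110
Base plus per-day: £5,650 + £925,110 = £930,760
Enhancement: 60% of £930,760 = £558,456
Enhanced fine: £930,760 + £558,456 = £1,489,216
Cap at £1,123,500: £1,489,216 exceeds the cap → £1,123,500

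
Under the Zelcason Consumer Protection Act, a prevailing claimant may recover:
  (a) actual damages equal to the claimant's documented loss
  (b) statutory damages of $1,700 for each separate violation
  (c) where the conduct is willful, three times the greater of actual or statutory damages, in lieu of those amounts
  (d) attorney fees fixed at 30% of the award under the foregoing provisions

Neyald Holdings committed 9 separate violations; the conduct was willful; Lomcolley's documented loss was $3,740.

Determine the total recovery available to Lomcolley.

Statutory damages: 9 × $1,700 = $15,300
Greater of actual damages ($3,740) or statutory damages ($15,300): $15,300
Trebled: 3 × $15,300 = $45,900
Attorney fees: 30% of $45,900 = $13,770
Total recovery: $45,900 + $13,770 = $59,670

$59,670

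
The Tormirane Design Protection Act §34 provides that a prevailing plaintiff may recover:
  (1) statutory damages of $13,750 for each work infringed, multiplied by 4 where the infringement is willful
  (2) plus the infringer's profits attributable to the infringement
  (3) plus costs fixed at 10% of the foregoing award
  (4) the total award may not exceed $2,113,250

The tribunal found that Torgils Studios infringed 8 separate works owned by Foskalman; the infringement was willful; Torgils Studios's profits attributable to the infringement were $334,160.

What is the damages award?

Statutory damages: 8 × $13,750 = $110,000
Multiplied by 4: 4 × $110,000 = $440,000
Combined award: $440,000 + $334,160 = $774,160
Costs: 10% of $774,160 = $77,416
Award plus costs: $774,160 + $77,416 = $851,576
Cap at $2,113,250: $851,576 is within the cap, no reduction.

$851,576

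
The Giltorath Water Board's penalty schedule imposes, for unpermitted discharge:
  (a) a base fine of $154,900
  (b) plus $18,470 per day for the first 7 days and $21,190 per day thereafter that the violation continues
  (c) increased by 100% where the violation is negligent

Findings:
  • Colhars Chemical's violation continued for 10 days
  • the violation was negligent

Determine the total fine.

$695,520

First 7 days: 7 × $18,470 = $129,290
Remaining days: (10 − 7) × $21,190 = $63,570
Per-day component: $129,290 + $63,570 = $192,860
Base plus per-day: $154,900 + $192,860 = $347,760
Enhancement: 100% of $347,760 = $347,760
Enhanced fine: $347,760 + $347,760 = $695,520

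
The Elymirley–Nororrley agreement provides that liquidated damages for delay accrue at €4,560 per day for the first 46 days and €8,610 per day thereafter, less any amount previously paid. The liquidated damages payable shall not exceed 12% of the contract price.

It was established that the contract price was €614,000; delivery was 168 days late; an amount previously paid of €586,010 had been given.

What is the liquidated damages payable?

€73,680

First 46 days: 46 × €4,560 = €209,760
Remaining days: (168 − 46) × €8,610 = €1,050,420
Accrued per-day damages: €209,760 + €1,050,420 = €1,260,180
Less amount previously paid: €1,260,180 − €586,010 = €674,170
Cap: 12% of €614,000 = €73,680
Cap at €73,680: €674,170 exceeds the cap → €73,680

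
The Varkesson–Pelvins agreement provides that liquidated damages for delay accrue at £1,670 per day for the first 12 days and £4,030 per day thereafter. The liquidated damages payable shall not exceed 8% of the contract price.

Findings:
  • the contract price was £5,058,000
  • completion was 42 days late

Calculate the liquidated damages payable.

First 12 days: 12 × £1,670 = £20,040
Remaining days: (42 − 12) × £4,030 = £120,900
Accrued per-day damages: £20,040 + £120,900 = £140,940
Cap: 8% of £5,058,000 = £404,640
Cap at £404,640: £140,940 is within the cap, no reduction.

£140,940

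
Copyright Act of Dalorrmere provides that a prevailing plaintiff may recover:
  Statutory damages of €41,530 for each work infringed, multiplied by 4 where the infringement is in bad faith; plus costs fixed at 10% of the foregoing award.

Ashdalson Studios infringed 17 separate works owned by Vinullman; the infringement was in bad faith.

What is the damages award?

Statutory damages: 17 × €41,530 = €706,010
Multiplied by 4: 4 × €706,010 = €2,824,040
Costs: 10% of €2,824,040 = €282,404
Award plus costs: €2,824,040 + €282,404 = €3,106,444

€3,106,444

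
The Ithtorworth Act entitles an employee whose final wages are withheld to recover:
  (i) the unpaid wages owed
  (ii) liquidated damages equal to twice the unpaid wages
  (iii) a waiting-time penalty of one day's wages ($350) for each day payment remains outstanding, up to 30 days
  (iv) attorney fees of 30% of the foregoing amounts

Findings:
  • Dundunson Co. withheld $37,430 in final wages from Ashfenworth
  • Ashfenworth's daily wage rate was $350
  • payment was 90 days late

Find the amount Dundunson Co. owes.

$159,627

Doubled: 2 × $37,430 = $74,860
Penalty days: min(90, 30) = 30
Waiting-time penalty: 30 × $350 = $10,500
Subtotal: $37,430 + $74,860 + $10,500 = $122,790
Attorney fees: 30% of $122,790 = $36,837
Total award: $122,790 + $36,837 = $159,627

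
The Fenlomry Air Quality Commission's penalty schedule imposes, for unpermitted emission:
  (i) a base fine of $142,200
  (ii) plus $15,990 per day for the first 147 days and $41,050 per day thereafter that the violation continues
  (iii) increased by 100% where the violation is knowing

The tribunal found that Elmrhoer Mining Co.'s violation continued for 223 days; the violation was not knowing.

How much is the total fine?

First 147 days: 147 × $15,990 = $2,350,530
Remaining days: (223 − 147) × $41,050 = $3,119,800
Per-day component: $2,350,530 + $3,119,800 = $5,470,330
Base plus per-day: $142,200 + $5,470,330 = $5,612,530
The violation was not knowing: no 100% increase.

$5,612,530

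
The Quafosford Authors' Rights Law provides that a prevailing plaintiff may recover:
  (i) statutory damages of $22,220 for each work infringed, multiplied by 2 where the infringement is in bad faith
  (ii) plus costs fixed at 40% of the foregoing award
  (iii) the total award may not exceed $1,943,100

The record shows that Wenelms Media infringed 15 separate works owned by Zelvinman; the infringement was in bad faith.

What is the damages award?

Statutory damages: 15 × $22,220 = $333,300
Doubled: 2 × $333,300 = $666,600
Costs: 40% of $666,600 = $266,640
Award plus costs: $666,600 + $266,640 = $933,240
Cap at $1,943,100: $933,240 is within the cap, no reduction.

Award: $933,240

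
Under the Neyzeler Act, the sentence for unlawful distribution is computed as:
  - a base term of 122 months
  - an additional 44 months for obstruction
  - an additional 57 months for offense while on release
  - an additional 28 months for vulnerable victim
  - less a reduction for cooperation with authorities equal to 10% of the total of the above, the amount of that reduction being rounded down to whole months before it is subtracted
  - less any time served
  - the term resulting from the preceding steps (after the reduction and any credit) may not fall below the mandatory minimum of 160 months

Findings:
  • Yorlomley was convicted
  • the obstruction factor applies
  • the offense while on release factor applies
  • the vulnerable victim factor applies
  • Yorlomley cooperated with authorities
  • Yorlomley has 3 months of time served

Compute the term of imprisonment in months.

Sentence: 223 months

Obstruction enhancement: +44 months
Offense while on release enhancement: +57 months
Vulnerable victim enhancement: +28 months
Adjusted term: 122 months + 44 months + 57 months + 28 months = 251 months
Cooperation with authorities reduction: 10% of 251 months = 25 months (rounded down)
After reduction: 251 − 25 = 226 months
Less time served: 226 months − 3 months = 223 months
Minimum 160 months: 223 months meets the minimum, no increase.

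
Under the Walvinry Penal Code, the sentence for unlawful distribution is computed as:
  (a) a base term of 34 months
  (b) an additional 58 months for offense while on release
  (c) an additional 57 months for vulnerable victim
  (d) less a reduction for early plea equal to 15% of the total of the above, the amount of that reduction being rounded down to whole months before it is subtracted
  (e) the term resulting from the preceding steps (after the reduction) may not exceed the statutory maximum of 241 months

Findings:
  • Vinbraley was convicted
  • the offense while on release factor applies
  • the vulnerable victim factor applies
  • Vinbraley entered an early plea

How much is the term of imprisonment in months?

Offense while on release enhancement: +58 months
Vulnerable victim enhancement: +57 months
Adjusted term: 34 months + 58 months + 57 months = 149 months
Early plea reduction: 15% of 149 months = 22 months (rounded down)
After reduction: 149 − 22 = 127 months
Cap at 241 months: 127 months is within the cap, no reduction.

127 months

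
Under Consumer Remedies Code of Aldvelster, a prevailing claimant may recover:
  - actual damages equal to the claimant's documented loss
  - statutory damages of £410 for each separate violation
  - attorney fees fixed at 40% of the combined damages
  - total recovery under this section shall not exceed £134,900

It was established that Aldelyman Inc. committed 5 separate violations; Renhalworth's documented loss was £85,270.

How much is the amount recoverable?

£122,248

Statutory damages: 5 × £410 = £2,050
Combined damages: £85,270 + £2,050 = £87,320
Attorney fees: 40% of £87,320 = £34,928
Total before cap: £87,320 + £34,928 = £122,248
Cap at £134,900: £122,248 is within the cap, no reduction.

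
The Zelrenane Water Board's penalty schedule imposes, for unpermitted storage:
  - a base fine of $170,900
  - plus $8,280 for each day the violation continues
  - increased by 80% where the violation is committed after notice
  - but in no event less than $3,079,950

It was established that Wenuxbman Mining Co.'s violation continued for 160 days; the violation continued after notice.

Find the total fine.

Per-day component: 160 × $8,280 = $1,324,800
Base plus per-day: $170,900 + $1,324,800 = $1,495,700
Enhancement: 80% of $1,495,700 = $1,196,560
Enhanced fine: $1,495,700 + $1,196,560 = $2,692,260
Minimum $3,079,950: $2,692,260 is below the minimum → $3,079,950

$3,079,950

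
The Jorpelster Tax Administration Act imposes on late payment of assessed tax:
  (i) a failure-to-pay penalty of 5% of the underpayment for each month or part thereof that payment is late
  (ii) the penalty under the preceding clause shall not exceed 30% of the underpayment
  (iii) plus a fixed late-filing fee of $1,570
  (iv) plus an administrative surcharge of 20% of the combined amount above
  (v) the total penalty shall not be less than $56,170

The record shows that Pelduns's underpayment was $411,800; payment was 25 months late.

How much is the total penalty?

Accrued rate: 5% × 25 = 125%, capped at 30% → 30%
Failure-to-pay penalty: 30% of $411,800 = $123,540
Penalty before surcharge: $123,540 + $1,570 = $125,110
Administrative surcharge: 20% of $125,110 = $25,022
Total penalty: $125,110 + $25,022 = $150,132
Minimum $56,170: $150,132 meets the minimum, no increase.

$150,132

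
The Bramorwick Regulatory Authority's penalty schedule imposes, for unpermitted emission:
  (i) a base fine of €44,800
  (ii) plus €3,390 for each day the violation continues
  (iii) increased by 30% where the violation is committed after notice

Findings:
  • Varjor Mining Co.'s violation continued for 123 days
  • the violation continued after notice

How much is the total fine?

Per-day component: 123 × €3,390 = €416,970
Base plus per-day: €44,800 + €416,970 = €461,770
Enhancement: 30% of €461,770 = €138,531
Enhanced fine: €461,770 + €138,531 = €600,301

€600,301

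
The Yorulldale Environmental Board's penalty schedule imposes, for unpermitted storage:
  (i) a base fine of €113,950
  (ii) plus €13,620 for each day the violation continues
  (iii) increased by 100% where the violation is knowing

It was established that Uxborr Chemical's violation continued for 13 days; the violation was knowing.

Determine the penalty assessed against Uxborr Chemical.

€582,020

Per-day component: 13 × €13,620 = €177,060
Base plus per-day: €113,950 + €177,060 = €291,010
Enhancement: 100% of €291,010 = €291,010
Enhanced fine: €291,010 + €291,010 = €582,020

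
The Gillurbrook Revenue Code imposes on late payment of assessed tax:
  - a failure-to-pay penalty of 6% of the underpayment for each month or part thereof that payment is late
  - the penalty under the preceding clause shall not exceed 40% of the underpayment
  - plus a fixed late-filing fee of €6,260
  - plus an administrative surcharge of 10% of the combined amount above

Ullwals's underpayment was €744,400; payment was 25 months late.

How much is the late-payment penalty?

€334,422

Accrued rate: 6% × 25 = 150%, capped at 40% → 40%
Failure-to-pay penalty: 40% of €744,400 = €297,760
Penalty before surcharge: €297,760 + €6,260 = €304,020
Administrative surcharge: 10% of €304,020 = €30,402
Total penalty: €304,020 + €30,402 = €334,422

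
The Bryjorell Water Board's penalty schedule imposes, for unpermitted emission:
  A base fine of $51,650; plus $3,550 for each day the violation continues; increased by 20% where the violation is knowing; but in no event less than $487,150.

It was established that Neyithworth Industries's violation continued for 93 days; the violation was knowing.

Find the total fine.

Per-day component: 93 × $3,550 = $330,150
Base plus per-day: $51,650 + $330,150 = $381,800
Enhancement: 20% of $381,800 = $76,360
Enhanced fine: $381,800 + $76,360 = $458,160
Minimum $487,150: $458,160 is below the minimum → $487,150

$487,150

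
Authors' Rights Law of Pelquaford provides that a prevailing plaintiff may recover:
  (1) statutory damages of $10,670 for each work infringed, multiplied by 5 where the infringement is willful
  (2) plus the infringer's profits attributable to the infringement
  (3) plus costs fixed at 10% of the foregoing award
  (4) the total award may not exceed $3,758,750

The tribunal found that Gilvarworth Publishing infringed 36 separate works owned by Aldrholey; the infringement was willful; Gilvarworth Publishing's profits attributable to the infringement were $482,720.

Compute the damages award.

Statutory damages: 36 × $10,670 = $384,120
Multiplied by 5: 5 × $384,120 = $1,920,600
Combined award: $1,920,600 + $482,720 = $2,403,320
Costs: 10% of $2,403,320 = $240,332
Award plus costs: $2,403,320 + $240,332 = $2,643,652
Cap at $3,758,750: $2,643,652 is within the cap, no reduction.

$2,643,652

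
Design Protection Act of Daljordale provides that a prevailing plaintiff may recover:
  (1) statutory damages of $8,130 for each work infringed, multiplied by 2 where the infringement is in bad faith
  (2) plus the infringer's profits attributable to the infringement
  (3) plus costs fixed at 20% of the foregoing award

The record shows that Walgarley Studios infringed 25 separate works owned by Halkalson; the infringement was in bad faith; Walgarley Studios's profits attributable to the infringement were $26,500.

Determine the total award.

Statutory damages: 25 × $8,130 = $203,250
Doubled: 2 × $203,250 = $406,500
Combined award: $406,500 + $26,500 = $433,000
Costs: 20% of $433,000 = $86,600
Award plus costs: $433,000 + $86,600 = $519,600

Award: $519,600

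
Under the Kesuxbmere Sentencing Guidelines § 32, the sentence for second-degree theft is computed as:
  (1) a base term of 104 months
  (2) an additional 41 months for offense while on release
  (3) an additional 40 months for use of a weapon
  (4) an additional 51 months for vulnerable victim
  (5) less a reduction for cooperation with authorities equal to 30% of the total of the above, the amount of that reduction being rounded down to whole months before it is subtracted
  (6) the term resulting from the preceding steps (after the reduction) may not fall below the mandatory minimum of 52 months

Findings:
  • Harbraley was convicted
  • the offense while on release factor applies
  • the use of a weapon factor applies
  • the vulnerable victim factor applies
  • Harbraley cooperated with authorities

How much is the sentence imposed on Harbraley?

Offense while on release enhancement: +41 months
Use of a weapon enhancement: +40 months
Vulnerable victim enhancement: +51 months
Adjusted term: 104 months + 41 months + 40 months + 51 months = 236 months
Cooperation with authorities reduction: 30% of 236 months = 70 months (rounded down)
After reduction: 236 − 70 = 166 months
Minimum 52 months: 166 months meets the minimum, no increase.

166 months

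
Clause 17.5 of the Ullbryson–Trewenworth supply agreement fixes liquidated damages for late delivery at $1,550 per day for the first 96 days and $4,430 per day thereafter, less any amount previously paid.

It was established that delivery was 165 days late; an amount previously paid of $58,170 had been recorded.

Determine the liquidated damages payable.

First 96 days: 96 × $1,550 = $148,800
Remaining days: (165 − 96) × $4,430 = $305,670
Accrued per-day damages: $148,800 + $305,670 = $454,470
Less amount previously paid: $454,470 − $58,170 = $396,300

$396,300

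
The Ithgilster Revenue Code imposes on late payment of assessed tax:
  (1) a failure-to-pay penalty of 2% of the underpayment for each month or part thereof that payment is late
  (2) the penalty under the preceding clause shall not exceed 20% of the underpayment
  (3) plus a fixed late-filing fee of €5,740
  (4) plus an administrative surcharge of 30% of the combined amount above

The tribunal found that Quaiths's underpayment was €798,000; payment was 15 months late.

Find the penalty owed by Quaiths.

€214,942

Accrued rate: 2% × 15 = 30%, capped at 20% → 20%
Failure-to-pay penalty: 20% of €798,000 = €159,600
Penalty before surcharge: €159,600 + €5,740 = €165,340
Administrative surcharge: 30% of €165,340 = €49,602
Total penalty: €165,340 + €49,602 = €214,942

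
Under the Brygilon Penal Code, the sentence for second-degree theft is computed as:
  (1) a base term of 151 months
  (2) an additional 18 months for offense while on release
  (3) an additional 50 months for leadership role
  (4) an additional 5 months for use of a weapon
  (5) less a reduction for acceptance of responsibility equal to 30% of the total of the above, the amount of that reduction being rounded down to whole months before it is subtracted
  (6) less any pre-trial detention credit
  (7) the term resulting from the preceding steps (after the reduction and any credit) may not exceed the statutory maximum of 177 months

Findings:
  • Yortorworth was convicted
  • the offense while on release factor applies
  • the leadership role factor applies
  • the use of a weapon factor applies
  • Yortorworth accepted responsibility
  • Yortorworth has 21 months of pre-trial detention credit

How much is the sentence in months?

Offense while on release enhancement: +18 months
Leadership role enhancement: +50 months
Use of a weapon enhancement: +5 months
Adjusted term: 151 months + 18 months + 50 months + 5 months = 224 months
Acceptance of responsibility reduction: 30% of 224 months = 67 months (rounded down)
After reduction: 224 − 67 = 157 months
Less pre-trial detention credit: 157 months − 21 months = 136 months
Cap at 177 months: 136 months is within the cap, no reduction.

136 months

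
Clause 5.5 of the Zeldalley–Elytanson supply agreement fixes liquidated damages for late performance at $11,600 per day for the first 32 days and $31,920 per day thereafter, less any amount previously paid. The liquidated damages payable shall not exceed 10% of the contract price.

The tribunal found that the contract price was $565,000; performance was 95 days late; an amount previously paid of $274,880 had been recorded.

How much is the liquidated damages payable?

First 32 days: 32 × $11,600 = $371,200
Remaining days: (95 − 32) × $31,920 = $2,010,960
Accrued per-day damages: $371,200 + $2,010,960 = $2,382,160
Less amount previously paid: $2,382,160 − $274,880 = $2,107,280
Cap: 10% of $565,000 = $56,500
Cap at $56,500: $2,107,280 exceeds the cap → $56,500

Liquidated damages: $56,500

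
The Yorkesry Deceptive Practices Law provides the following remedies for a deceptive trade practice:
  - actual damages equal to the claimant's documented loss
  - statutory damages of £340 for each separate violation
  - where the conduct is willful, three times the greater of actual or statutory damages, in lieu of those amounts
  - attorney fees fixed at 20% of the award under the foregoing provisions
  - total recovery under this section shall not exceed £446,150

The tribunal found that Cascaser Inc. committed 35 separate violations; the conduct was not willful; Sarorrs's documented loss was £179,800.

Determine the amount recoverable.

£230,040

Statutory damages: 35 × £340 = £11,900
Conduct not willful: the in-lieu enhancement does not apply.
Actual plus statutory damages: £179,800 + £11,900 = £191,700
Attorney fees: 20% of £191,700 = £38,340
Total before cap: £191,700 + £38,340 = £230,040
Cap at £446,150: £230,040 is within the cap, no reduction.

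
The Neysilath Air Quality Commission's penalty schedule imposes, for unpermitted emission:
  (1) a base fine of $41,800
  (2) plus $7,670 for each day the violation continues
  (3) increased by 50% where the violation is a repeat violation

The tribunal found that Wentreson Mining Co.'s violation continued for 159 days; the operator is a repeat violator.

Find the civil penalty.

$1,891,995

Per-day component: 159 × $7,670 = $1,219,530
Base plus per-day: $41,800 + $1,219,530 = $1,261,330
Enhancement: 50% of $1,261,330 = $630,665
Enhanced fine: $1,261,330 + $630,665 = $1,891,995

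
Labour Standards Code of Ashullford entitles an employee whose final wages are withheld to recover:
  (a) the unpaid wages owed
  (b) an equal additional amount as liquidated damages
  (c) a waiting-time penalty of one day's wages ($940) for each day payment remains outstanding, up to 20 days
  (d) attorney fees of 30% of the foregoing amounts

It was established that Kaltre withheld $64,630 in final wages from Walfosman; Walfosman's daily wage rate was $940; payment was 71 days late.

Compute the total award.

Total award: $192,478

Liquidated damages (equal amount): $64,630
Penalty days: min(71, 20) = 20
Waiting-time penalty: 20 × $940 = $18,800
Subtotal: $64,630 + $64,630 + $18,800 = $148,060
Attorney fees: 30% of $148,060 = $44,418
Total award: $148,060 + $44,418 = $192,478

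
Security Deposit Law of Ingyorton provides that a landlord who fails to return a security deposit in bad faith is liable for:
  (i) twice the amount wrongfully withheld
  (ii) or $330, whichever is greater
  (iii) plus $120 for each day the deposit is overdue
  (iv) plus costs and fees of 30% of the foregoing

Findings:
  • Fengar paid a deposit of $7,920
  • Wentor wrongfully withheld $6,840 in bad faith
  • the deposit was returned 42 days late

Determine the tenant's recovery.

$24,336

Doubled: 2 × $6,840 = $13,680
Minimum $330: $13,680 meets the minimum, no increase.
Late-return penalty: 42 × $120 = $5,040
Damages plus late penalty: $13,680 + $5,040 = $18,720
Costs and fees: 30% of $18,720 = $5,616
Total recovery: $18,720 + $5,616 = $24,336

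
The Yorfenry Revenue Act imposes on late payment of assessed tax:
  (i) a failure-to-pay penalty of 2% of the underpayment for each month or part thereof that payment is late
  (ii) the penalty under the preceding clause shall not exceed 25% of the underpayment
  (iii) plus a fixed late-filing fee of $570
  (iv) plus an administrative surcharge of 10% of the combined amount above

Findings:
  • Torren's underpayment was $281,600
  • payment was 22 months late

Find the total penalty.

Accrued rate: 2% × 22 = 44%, capped at 25% → 25%
Failure-to-pay penalty: 25% of $281,600 = $70,400
Penalty before surcharge: $70,400 + $570 = $70,970
Administrative surcharge: 10% of $70,970 = $7,097
Total penalty: $70,970 + $7,097 = $78,067

$78,067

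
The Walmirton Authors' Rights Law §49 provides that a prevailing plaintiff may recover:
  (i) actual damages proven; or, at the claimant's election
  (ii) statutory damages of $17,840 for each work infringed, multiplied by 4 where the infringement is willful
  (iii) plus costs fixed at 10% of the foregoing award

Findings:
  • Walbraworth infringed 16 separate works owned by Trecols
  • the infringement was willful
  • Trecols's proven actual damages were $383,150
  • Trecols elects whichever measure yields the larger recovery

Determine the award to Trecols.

$1,255,936

Statutory damages: 16 × $17,840 = $285,440
Multiplied by 4: 4 × $285,440 = $1,141,760
Greater of actual damages ($383,150) or enhanced statutory damages ($1,141,760): $1,141,760
Costs: 10% of $1,141,760 = $114,176
Award plus costs: $1,141,760 + $114,176 = $1,255,936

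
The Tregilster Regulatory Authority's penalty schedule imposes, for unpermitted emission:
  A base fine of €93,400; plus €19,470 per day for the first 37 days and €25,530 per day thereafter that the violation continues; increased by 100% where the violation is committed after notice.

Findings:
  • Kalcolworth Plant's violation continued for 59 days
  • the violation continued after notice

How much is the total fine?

€2,750,900

First 37 days: 37 × €19,470 = €720,390
Remaining days: (59 − 37) × €25,530 = €561,660
Per-day component: €720,390 + €561,660 = €1,282,050
Base plus per-day: €93,400 + €1,282,050 = €1,375,450
Enhancement: 100% of €1,375,450 = €1,375,450
Enhanced fine: €1,375,450 + €1,375,450 = €2,750,900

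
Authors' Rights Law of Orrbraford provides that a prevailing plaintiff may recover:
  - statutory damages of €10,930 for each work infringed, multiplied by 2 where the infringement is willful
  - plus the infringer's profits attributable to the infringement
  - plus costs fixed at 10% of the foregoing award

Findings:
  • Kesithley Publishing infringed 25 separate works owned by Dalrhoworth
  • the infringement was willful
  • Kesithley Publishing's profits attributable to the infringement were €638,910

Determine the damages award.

€1,303,951

Statutory damages: 25 × €10,930 = €273,250
Doubled: 2 × €273,250 = €546,500
Combined award: €546,500 + €638,910 = €1,185,410
Costs: 10% of €1,185,410 = €118,541
Award plus costs: €1,185,410 + €118,541 = €1,303,951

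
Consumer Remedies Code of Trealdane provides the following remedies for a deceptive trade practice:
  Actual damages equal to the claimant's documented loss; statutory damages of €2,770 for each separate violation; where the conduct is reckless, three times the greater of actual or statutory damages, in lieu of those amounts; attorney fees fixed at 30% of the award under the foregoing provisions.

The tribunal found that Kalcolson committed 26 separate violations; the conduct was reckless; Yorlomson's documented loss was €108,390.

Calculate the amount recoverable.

€422,721

Statutory damages: 26 × €2,770 = €72,020
Greater of actual damages (€108,390) or statutory damages (€72,020): €108,390
Trebled: 3 × €108,390 = €325,170
Attorney fees: 30% of €325,170 = €97,551
Total recovery: €325,170 + €97,551 = €422,721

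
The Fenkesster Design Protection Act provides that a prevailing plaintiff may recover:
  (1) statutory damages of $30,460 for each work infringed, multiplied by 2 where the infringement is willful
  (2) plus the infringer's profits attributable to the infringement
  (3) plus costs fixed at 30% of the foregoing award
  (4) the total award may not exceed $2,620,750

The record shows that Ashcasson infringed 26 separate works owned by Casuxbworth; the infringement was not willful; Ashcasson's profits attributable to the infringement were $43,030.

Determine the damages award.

Statutory damages: 26 × $30,460 = $791,960
Infringement not willful: no ×2 enhancement.
Combined award: $791,960 + $43,030 = $834,990
Costs: 30% of $834,990 = $250,497
Award plus costs: $834,990 + $250,497 = $1,085,487
Cap at $2,620,750: $1,085,487 is within the cap, no reduction.

Award: $1,085,487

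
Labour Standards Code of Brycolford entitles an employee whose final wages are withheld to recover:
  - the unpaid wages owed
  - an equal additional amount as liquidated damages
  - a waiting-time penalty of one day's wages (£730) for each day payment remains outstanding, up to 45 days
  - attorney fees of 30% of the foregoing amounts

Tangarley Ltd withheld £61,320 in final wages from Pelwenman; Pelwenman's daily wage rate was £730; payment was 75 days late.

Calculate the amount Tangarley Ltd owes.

Liquidated damages (equal amount): £61,320
Penalty days: min(75, 45) = 45
Waiting-time penalty: 45 × £730 = £32,850
Subtotal: £61,320 + £61,320 + £32,850 = £155,490
Attorney fees: 30% of £155,490 = £46,647
Total award: £155,490 + £46,647 = £202,137

Total award: £202,137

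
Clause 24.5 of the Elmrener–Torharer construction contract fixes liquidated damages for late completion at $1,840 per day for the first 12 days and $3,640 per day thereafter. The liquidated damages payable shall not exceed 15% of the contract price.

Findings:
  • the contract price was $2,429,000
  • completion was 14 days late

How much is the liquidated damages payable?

$29,360

First 12 days: 12 × $1,840 = $22,080
Remaining days: (14 − 12) × $3,640 = $7,280
Accrued per-day damages: $22,080 + $7,280 = $29,360
Cap: 15% of $2,429,000 = $364,350
Cap at $364,350: $29,360 is within the cap, no reduction.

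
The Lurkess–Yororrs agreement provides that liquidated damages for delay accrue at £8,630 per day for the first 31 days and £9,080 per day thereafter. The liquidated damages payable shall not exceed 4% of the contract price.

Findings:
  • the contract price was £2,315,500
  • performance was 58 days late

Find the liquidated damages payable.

First 31 days: 31 × £8,630 = £267,530
Remaining days: (58 − 31) × £9,080 = £245,160
Accrued per-day damages: £267,530 + £245,160 = £512,690
Cap: 4% of £2,315,500 = £92,620
Cap at £92,620: £512,690 exceeds the cap → £92,620

£92,620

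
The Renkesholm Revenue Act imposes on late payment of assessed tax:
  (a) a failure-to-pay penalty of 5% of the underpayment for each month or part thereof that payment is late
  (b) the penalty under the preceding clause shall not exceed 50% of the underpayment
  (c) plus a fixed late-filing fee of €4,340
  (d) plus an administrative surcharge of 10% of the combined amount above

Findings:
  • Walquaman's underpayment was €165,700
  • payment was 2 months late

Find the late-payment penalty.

Accrued rate: 5% × 2 = 10%, capped at 50% → 10%
Failure-to-pay penalty: 10% of €165,700 = €16,570
Penalty before surcharge: €16,570 + €4,340 = €20,910
Administrative surcharge: 10% of €20,910 = €2,091
Total penalty: €20,910 + €2,091 = €23,001

€23,001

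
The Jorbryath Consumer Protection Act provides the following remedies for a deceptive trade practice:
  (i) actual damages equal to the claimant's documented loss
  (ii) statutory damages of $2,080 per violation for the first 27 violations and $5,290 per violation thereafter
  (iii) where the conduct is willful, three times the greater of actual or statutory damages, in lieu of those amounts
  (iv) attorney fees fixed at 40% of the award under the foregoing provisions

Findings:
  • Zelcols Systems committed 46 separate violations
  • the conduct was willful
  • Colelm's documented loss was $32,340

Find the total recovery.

$658,014

First 27 violations: 27 × $2,080 = $56,160
Remaining violations: (46 − 27) × $5,290 = $100,510
Statutory damages: $56,160 + $100,510 = $156,670
Greater of actual damages ($32,340) or statutory damages ($156,670): $156,670
Trebled: 3 × $156,670 = $470,010
Attorney fees: 40% of $470,010 = $188,004
Total recovery: $470,010 + $188,004 = $658,014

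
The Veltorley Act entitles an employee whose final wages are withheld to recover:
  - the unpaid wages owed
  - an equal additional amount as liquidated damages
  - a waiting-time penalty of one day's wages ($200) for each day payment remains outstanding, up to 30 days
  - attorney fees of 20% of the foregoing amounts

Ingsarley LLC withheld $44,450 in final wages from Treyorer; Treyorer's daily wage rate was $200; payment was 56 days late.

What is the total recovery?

Total award: $113,880

Liquidated damages (equal amount): $44,450
Penalty days: min(56, 30) = 30
Waiting-time penalty: 30 × $200 = $6,000
Subtotal: $44,450 + $44,450 + $6,000 = $94,900
Attorney fees: 20% of $94,900 = $18,980
Total award: $94,900 + $18,980 = $113,880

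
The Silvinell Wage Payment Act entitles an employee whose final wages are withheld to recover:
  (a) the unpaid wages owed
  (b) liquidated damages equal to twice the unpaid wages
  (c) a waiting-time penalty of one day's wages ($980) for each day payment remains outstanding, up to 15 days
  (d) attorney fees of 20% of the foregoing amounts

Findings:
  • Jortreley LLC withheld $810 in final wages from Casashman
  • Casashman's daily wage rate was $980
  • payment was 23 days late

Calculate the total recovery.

$20,556

Doubled: 2 × $810 = $1,620
Penalty days: min(23, 15) = 15
Waiting-time penalty: 15 × $980 = $14,700
Subtotal: $810 + $1,620 + $14,700 = $17,130
Attorney fees: 20% of $17,130 = $3,426
Total award: $17,130 + $3,426 = $20,556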